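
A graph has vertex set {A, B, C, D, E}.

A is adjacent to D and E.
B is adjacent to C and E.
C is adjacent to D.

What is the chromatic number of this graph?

The cycle B-E-A-D-C-B has odd length 5, so it cannot be 2-colored; at least 3 colors are needed.
3 colors suffice: color red → {A, B}; color blue → {C, E}; color green → {D}. Each edge has distinct colors on its endpoints.

3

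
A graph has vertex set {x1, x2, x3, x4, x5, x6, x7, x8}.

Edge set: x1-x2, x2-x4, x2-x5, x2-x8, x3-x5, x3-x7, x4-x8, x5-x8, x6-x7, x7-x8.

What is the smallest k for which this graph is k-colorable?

x2, x5, x8 are mutually adjacent, so at least 3 colors are needed.
A valid assignment using 3 colors: x1=blue, x2=red, x3=blue, x4=green, x5=green, x6=blue, x7=red, x8=blue. Each edge has distinct colors on its endpoints.

3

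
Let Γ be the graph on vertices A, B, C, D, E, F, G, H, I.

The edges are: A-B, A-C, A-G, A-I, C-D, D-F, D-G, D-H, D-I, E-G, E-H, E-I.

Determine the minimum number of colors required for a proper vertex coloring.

2

D and H are adjacent, so at least 2 colors are needed.
2 colors suffice: color 1 → {A, D, E}; color 2 → {B, C, F, G, H, I}. Every edge joins two different colors.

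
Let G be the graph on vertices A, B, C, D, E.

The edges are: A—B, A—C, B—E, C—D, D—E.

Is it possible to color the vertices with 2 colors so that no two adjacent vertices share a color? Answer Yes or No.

No

The cycle D-E-B-A-C-D has odd length 5, so it cannot be 2-colored; at least 3 colors are needed.
So 2 colors are not enough.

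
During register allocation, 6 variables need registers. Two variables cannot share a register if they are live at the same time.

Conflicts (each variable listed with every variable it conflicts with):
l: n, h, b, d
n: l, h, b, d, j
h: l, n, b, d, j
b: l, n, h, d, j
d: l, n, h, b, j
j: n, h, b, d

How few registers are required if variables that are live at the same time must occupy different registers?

5

n, h, b, d, j are mutually in conflict, so at least 5 registers are needed.
5 registers suffice: register 1 → {n}; register 2 → {h}; register 3 → {b}; register 4 → {d}; register 5 → {l, j}. Each listed conflict is separated.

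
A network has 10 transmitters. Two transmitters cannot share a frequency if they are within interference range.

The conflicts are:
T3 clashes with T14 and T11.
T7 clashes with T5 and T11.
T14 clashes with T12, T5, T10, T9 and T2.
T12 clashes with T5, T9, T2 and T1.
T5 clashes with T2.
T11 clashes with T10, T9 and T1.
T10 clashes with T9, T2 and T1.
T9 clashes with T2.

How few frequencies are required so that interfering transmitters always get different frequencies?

4

T14, T10, T9, T2 all conflict with each other, so at least 4 frequencies are needed.
A valid assignment using 4 frequencies: T3=2, T7=2, T14=1, T12=4, T5=3, T11=1, T10=4, T9=3, T2=2, T1=2. Every pair that conflicts lands in different frequencies.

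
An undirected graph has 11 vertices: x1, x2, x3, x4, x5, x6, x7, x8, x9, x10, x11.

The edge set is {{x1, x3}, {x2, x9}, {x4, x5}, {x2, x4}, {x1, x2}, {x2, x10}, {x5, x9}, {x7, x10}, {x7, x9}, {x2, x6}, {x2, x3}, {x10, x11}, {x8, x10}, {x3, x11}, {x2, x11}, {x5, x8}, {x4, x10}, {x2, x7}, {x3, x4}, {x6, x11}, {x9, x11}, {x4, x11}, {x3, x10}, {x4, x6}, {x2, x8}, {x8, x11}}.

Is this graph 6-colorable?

Yes

The chromatic number is 5. x2, x3, x4, x10, x11 form a clique, so at least 5 colors are needed.
5 colors suffice: color red → {x2, x5}; color blue → {x1, x7, x11}; color green → {x6, x9, x10}; color yellow → {x4, x8}; color purple → {x3}.
Since 6 ≥ 5, a proper 6-coloring certainly exists.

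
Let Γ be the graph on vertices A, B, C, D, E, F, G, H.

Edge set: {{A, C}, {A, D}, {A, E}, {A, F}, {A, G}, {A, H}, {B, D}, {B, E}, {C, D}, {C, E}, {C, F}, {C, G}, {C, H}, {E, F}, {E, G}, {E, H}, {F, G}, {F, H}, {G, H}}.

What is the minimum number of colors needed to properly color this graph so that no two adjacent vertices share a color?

A, C, E, F, G, H form a clique, so at least 6 colors are needed.
6 colors suffice: color 1 → {A, B}; color 2 → {D, E}; color 3 → {C}; color 4 → {G}; color 5 → {H}; color 6 → {F}. Each edge has distinct colors on its endpoints.

6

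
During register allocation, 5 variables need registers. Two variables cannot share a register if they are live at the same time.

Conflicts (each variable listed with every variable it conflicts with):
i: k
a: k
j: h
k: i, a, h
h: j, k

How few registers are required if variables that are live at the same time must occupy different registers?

2

a and k conflict, so at least 2 registers are needed.
2 registers suffice: i=2, a=2, j=1, k=1, h=2. Each listed conflict is separated.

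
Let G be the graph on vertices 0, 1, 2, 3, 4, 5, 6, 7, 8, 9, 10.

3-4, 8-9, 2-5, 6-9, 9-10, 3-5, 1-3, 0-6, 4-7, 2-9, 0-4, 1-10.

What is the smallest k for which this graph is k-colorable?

3

The cycle 0-4-3-5-2-9-6-0 has odd length 7, so it cannot be 2-colored; at least 3 colors are needed.
3 colors suffice: color a → {0, 3, 7, 9}; color b → {1, 4, 5, 6, 8}; color c → {2, 10}. Every edge joins two different colors.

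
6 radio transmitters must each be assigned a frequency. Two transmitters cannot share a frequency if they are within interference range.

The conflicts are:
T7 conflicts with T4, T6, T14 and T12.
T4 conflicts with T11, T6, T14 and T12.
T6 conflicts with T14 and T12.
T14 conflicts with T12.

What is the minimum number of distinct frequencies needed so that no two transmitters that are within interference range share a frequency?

5

T7, T4, T6, T14, T12 are mutually in conflict, so at least 5 frequencies are needed.
5 frequencies suffice: frequency 1 → {T4}; frequency 2 → {T11, T14}; frequency 3 → {T6}; frequency 4 → {T7}; frequency 5 → {T12}. No two conflicting transmitters share a frequency.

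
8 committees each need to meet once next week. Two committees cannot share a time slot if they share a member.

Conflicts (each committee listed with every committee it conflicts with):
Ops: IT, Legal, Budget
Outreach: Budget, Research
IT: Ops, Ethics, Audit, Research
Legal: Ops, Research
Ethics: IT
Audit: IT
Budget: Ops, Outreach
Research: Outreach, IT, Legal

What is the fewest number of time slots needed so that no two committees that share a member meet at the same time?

3

The cycle Outreach-Research-IT-Ops-Budget-Outreach has odd length 5, so it cannot be 2-colored; at least 3 time slots are needed.
Using 3 time slots: Ops=2, Outreach=3, IT=1, Legal=1, Ethics=2, Audit=2, Budget=1, Research=2. No two conflicting committees share a time slot.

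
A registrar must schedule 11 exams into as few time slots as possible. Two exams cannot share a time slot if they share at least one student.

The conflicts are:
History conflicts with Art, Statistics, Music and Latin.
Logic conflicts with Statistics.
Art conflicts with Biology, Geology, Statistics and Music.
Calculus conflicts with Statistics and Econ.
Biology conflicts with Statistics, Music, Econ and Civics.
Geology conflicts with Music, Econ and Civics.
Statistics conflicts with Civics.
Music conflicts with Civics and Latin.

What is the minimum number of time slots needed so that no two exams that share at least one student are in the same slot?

Biology, Statistics, Civics are mutually in conflict, so at least 3 time slots are needed.
A valid assignment using 3 time slots: History=3, Logic=2, Art=2, Calculus=2, Biology=3, Geology=3, Statistics=1, Music=1, Econ=1, Civics=2, Latin=2. Each listed conflict is separated.

3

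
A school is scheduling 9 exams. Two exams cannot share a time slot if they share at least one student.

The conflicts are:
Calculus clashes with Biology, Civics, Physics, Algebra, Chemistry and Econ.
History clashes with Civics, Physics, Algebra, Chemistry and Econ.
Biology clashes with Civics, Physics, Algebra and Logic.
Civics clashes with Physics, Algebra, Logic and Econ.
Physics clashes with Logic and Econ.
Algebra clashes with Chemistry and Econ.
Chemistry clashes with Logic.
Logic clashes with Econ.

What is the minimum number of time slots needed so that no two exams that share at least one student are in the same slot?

4

Calculus, Civics, Algebra, Econ are mutually in conflict, so at least 4 time slots are needed.
Using 4 time slots: Calculus=4, History=4, Biology=3, Civics=1, Physics=2, Algebra=2, Chemistry=1, Logic=4, Econ=3. Every pair that conflicts lands in different time slots.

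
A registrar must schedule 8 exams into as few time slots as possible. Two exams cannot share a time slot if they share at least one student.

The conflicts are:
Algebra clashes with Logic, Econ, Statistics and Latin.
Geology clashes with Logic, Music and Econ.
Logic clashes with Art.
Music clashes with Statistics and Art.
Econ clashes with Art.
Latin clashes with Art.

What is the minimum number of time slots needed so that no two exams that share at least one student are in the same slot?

The cycle Econ-Geology-Music-Statistics-Algebra-Econ has odd length 5, so it cannot be 2-colored; at least 3 time slots are needed.
3 time slots suffice: time slot 1 → {Algebra, Geology, Art}; time slot 2 → {Logic, Music, Econ, Latin}; time slot 3 → {Statistics}. Each listed conflict is separated.

3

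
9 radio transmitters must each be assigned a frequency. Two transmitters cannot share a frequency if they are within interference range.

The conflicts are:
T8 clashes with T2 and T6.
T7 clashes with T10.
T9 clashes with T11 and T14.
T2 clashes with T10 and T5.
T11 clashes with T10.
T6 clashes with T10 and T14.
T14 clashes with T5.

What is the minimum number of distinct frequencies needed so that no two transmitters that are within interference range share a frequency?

The cycle T14-T6-T10-T11-T9-T14 has odd length 5, so it cannot be 2-colored; at least 3 frequencies are needed.
3 frequencies suffice: frequency 1 → {T8, T10, T14}; frequency 2 → {T7, T9, T2, T6}; frequency 3 → {T11, T5}. Every pair that conflicts lands in different frequencies.

3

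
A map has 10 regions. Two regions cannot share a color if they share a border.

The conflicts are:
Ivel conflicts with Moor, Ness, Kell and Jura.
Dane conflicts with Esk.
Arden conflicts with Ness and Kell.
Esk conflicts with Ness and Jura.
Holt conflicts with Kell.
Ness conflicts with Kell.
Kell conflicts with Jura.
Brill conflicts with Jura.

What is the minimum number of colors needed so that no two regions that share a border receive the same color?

Ivel, Ness, Kell pairwise conflict, so at least 3 colors are needed.
One proper 3-coloring: Ivel=2, Moor=1, Dane=2, Arden=2, Esk=1, Holt=2, Ness=3, Kell=1, Brill=1, Jura=3. Every pair that conflicts lands in different colors.

3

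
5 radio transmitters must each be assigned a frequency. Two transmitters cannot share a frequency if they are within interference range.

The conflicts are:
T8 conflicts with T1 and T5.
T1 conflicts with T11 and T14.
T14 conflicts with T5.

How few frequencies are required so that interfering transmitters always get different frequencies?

T14 and T5 conflict, so at least 2 frequencies are needed.
2 frequencies suffice: frequency 1 → {T1, T5}; frequency 2 → {T8, T11, T14}. Every pair that conflicts lands in different frequencies.

2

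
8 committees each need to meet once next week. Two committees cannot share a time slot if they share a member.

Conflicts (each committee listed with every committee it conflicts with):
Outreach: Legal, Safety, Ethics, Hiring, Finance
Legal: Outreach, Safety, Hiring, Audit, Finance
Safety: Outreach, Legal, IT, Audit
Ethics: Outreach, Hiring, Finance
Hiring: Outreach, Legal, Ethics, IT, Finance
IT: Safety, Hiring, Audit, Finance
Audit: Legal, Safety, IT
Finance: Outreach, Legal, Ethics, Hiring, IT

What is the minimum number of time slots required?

4

Outreach, Legal, Hiring, Finance are mutually in conflict, so at least 4 time slots are needed.
A valid assignment using 4 time slots: Outreach=2, Legal=1, Safety=3, Ethics=1, Hiring=4, IT=1, Audit=2, Finance=3. Each listed conflict is separated.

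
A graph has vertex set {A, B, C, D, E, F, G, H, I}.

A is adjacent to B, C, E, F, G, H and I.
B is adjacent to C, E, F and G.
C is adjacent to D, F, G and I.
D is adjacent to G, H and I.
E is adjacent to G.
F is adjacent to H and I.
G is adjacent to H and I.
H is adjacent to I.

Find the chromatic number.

A, B, C, F are pairwise adjacent (a clique of size 4), so at least 4 colors are needed.
A valid assignment using 4 colors: A=1, B=4, C=3, D=1, E=3, F=2, G=2, H=3, I=4. Every edge joins two different colors.

4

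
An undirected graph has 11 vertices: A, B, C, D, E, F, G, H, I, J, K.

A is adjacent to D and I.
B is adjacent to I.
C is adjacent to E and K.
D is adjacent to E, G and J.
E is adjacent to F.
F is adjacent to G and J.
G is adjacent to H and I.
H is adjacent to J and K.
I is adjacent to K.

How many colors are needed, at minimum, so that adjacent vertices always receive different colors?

G and H are adjacent, so at least 2 colors are needed.
2 colors suffice: color 1 → {A, B, E, G, J, K}; color 2 → {C, D, F, H, I}. No two adjacent vertices share a color.

2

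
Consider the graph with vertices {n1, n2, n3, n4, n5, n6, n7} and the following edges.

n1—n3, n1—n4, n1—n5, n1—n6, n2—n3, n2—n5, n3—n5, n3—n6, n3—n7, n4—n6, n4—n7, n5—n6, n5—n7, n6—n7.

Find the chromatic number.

n1, n3, n5, n6 are mutually adjacent (a clique of size 4), so at least 4 colors are needed.
4 colors suffice: color red → {n3, n4}; color blue → {n5}; color green → {n2, n6}; color yellow → {n1, n7}. Every edge joins two different colors.

4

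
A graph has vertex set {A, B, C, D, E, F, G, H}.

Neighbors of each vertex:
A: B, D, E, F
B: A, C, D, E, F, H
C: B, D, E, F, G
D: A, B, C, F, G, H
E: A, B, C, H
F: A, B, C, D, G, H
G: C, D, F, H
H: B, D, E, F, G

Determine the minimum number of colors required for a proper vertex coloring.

4

A, B, D, F form a clique, so at least 4 colors are needed.
4 colors suffice: color red → {E, F}; color blue → {D}; color green → {B, G}; color yellow → {A, C, H}. No two adjacent vertices share a color.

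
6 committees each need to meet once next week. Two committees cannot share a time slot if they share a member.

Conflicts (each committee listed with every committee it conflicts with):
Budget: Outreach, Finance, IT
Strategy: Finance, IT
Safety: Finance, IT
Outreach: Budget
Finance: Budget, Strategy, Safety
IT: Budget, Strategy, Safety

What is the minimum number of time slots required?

Budget and IT conflict, so at least 2 time slots are needed.
Using 2 time slots: Budget=2, Strategy=2, Safety=2, Outreach=1, Finance=1, IT=1. Every pair that conflicts lands in different time slots.

2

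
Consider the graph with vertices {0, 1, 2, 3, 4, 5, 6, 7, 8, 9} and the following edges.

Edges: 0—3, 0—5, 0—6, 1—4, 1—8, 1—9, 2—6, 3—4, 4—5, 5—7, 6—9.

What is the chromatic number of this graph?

2

3 and 4 are adjacent, so at least 2 colors are needed.
2 colors suffice: color red → {1, 3, 5, 6}; color blue → {0, 2, 4, 7, 8, 9}. No two adjacent vertices share a color.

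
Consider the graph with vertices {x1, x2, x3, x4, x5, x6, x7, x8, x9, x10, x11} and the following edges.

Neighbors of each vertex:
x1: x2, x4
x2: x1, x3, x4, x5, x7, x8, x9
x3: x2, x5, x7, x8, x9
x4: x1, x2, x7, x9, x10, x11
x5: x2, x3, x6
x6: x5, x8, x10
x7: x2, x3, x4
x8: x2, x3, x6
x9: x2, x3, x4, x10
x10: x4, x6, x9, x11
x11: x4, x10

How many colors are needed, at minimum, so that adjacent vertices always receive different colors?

3

x2, x3, x8 are pairwise adjacent, so at least 3 colors are needed.
3 colors suffice: x1=3, x2=1, x3=2, x4=2, x5=3, x6=2, x7=3, x8=3, x9=3, x10=1, x11=3. Each edge has distinct colors on its endpoints.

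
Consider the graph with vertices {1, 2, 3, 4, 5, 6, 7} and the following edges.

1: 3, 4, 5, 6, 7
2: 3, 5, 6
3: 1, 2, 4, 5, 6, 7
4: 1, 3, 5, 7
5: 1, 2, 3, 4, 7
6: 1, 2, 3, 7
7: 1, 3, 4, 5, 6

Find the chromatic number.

5

1, 3, 4, 5, 7 are mutually adjacent (a clique of size 5), so at least 5 colors are needed.
5 colors suffice: color a → {3}; color b → {2, 7}; color c → {5, 6}; color d → {1}; color e → {4}. Every edge joins two different colors.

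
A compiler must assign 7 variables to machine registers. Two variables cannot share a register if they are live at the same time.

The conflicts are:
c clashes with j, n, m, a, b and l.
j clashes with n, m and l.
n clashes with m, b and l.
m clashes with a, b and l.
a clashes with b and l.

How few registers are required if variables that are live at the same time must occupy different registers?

5

c, j, n, m, l all conflict with each other, so at least 5 registers are needed.
5 registers suffice: register 1 → {c}; register 2 → {m}; register 3 → {n, a}; register 4 → {b, l}; register 5 → {j}. Each listed conflict is separated.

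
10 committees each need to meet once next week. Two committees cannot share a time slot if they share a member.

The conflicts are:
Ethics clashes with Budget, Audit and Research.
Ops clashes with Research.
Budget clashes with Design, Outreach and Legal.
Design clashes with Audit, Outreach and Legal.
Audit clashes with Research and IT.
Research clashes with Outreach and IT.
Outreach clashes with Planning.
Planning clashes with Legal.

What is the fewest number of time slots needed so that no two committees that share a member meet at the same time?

3

Budget, Design, Outreach are mutually in conflict, so at least 3 time slots are needed.
3 time slots suffice: Ethics=3, Ops=2, Budget=1, Design=3, Audit=2, Research=1, Outreach=2, Planning=1, IT=3, Legal=2. No two conflicting committees share a time slot.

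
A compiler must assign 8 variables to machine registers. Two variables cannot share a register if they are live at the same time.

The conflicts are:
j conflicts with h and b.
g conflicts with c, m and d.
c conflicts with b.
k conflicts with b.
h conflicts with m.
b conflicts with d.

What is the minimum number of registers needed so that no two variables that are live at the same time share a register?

2

b and d conflict, so at least 2 registers are needed.
A valid assignment using 2 registers: j=2, g=1, c=2, k=2, h=1, b=1, m=2, d=2. Each listed conflict is separated.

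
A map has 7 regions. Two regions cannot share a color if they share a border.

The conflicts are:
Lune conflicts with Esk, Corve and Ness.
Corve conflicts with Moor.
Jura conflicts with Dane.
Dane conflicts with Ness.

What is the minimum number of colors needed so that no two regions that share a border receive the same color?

Corve and Moor conflict, so at least 2 colors are needed.
2 colors suffice: color 1 → {Lune, Moor, Dane}; color 2 → {Esk, Corve, Jura, Ness}. Every pair that conflicts lands in different colors.

2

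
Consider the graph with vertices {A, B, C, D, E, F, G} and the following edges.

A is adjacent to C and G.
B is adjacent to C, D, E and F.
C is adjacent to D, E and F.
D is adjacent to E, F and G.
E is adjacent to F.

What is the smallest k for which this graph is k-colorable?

5

B, C, D, E, F form a clique, so at least 5 colors are needed.
One proper 5-coloring: A=1, B=3, C=2, D=1, E=5, F=4, G=2. No two adjacent vertices share a color.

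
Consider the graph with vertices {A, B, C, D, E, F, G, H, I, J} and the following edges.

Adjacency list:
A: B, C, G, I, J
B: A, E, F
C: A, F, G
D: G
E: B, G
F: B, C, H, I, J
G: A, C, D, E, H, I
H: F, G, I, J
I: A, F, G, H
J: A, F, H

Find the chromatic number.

A, C, G are mutually adjacent, so at least 3 colors are needed.
3 colors suffice: A=2, B=3, C=3, D=2, E=2, F=1, G=1, H=2, I=3, J=3. Every edge joins two different colors.

3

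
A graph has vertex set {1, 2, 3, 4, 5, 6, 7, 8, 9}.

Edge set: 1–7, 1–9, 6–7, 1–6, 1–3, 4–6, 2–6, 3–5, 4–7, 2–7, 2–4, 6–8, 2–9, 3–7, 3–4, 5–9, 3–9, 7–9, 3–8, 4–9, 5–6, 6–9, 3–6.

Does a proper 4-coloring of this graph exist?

2, 4, 6, 7, 9 are pairwise adjacent (a clique of size 5), so at least 5 colors are needed.
So 4 colors are not enough.

No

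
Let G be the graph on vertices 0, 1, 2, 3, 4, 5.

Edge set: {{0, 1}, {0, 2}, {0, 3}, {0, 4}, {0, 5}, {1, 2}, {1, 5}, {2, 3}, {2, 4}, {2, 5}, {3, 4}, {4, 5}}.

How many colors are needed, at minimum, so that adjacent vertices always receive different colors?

0, 1, 2, 5 form a clique, so at least 4 colors are needed.
4 colors suffice: color a → {2}; color b → {0}; color c → {1, 4}; color d → {3, 5}. Each edge has distinct colors on its endpoints.

4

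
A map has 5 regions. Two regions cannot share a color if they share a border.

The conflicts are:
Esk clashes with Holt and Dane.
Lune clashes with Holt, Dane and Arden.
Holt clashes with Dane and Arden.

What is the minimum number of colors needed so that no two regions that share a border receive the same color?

3

Lune, Holt, Arden are mutually in conflict, so at least 3 colors are needed.
A valid assignment using 3 colors: Esk=2, Lune=2, Holt=1, Dane=3, Arden=3. No two conflicting regions share a color.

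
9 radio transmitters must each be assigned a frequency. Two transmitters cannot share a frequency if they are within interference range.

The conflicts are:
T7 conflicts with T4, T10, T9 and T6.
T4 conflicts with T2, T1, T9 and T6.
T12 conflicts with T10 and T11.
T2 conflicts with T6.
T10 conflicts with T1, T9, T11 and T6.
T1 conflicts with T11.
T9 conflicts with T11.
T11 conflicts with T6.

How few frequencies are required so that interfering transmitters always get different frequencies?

3

T7, T10, T6 are mutually in conflict, so at least 3 frequencies are needed.
Using 3 frequencies: T7=3, T4=1, T12=2, T2=3, T10=1, T1=2, T9=2, T11=3, T6=2. No two conflicting transmitters share a frequency.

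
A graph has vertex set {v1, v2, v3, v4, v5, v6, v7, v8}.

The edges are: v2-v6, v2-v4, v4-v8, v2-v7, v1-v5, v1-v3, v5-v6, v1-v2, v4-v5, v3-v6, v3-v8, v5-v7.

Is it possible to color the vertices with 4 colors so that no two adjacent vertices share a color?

Yes

The chromatic number is 3. The cycle v1-v2-v4-v8-v3-v1 has odd length 5, so it cannot be 2-colored; at least 3 colors are needed.
3 colors suffice: color R → {v2, v3, v5}; color B → {v1, v4, v6, v7}; color G → {v8}.
Since 4 ≥ 3, a proper 4-coloring certainly exists.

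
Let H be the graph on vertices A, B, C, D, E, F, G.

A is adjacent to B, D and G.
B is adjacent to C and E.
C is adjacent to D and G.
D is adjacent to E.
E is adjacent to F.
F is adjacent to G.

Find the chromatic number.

3

The cycle D-E-F-G-A-D has odd length 5, so it cannot be 2-colored; at least 3 colors are needed.
3 colors suffice: color red → {A, C, E}; color blue → {B, D, G}; color green → {F}. No two adjacent vertices share a color.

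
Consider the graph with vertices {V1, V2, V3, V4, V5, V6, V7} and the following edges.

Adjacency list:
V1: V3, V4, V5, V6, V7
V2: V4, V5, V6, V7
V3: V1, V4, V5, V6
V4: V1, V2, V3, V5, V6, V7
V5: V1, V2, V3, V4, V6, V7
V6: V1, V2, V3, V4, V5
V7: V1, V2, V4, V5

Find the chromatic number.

V1, V3, V4, V5, V6 form a clique, so at least 5 colors are needed.
5 colors suffice: color 1 → {V4}; color 2 → {V5}; color 3 → {V6, V7}; color 4 → {V1, V2}; color 5 → {V3}. No two adjacent vertices share a color.

5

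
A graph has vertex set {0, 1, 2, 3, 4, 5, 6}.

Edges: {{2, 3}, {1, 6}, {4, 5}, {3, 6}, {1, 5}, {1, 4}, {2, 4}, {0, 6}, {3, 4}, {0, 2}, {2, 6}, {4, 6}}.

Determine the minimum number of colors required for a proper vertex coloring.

4

2, 3, 4, 6 are pairwise adjacent (a clique of size 4), so at least 4 colors are needed.
4 colors suffice: color a → {0, 4}; color b → {5, 6}; color c → {1, 2}; color d → {3}. Every edge joins two different colors.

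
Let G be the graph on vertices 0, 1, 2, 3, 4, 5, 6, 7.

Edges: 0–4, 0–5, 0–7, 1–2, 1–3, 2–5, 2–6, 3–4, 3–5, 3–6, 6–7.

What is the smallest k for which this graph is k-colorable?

The cycle 6-2-5-0-7-6 has odd length 5, so it cannot be 2-colored; at least 3 colors are needed.
One proper 3-coloring: 0=a, 1=b, 2=a, 3=a, 4=b, 5=b, 6=b, 7=c. Every edge joins two different colors.

3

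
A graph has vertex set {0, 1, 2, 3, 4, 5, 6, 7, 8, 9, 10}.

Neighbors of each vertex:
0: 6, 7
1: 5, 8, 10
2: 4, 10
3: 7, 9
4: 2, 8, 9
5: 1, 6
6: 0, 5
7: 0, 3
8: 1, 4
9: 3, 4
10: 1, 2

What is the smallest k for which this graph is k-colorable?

The cycle 1-8-4-2-10-1 has odd length 5, so it cannot be 2-colored; at least 3 colors are needed.
3 colors suffice: color red → {1, 3, 4, 6}; color blue → {0, 5, 8, 9, 10}; color green → {2, 7}. Each edge has distinct colors on its endpoints.

3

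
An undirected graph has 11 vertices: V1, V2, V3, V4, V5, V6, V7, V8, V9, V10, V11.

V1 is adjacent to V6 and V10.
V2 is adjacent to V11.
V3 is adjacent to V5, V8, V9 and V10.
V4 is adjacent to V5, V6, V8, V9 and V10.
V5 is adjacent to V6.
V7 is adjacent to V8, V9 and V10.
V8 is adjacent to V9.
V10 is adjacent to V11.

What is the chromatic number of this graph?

3

V4, V8, V9 are mutually adjacent, so at least 3 colors are needed.
3 colors suffice: color 1 → {V1, V3, V4, V7, V11}; color 2 → {V2, V6, V9, V10}; color 3 → {V5, V8}. Each edge has distinct colors on its endpoints.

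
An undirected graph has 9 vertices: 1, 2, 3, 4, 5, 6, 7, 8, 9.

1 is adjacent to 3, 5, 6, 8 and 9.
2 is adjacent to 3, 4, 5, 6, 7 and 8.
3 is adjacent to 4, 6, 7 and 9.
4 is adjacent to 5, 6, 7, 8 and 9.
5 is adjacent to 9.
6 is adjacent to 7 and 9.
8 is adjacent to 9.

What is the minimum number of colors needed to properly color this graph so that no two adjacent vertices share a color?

2, 3, 4, 6, 7 form a clique, so at least 5 colors are needed.
5 colors suffice: color a → {1, 4}; color b → {2, 9}; color c → {3, 5, 8}; color d → {6}; color e → {7}. Each edge has distinct colors on its endpoints.

5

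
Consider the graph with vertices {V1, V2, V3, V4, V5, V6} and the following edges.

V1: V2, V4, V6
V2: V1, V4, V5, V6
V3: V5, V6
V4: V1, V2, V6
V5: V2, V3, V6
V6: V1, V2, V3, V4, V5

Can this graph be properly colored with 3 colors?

V1, V2, V4, V6 are pairwise adjacent (a clique of size 4), so at least 4 colors are needed.
So 3 colors are not enough.

No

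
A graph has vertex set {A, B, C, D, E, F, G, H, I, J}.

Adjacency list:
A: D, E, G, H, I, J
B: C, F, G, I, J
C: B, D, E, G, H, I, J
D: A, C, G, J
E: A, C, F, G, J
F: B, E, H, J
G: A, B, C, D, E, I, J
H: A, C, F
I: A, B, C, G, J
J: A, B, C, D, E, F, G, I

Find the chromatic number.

B, C, G, I, J are mutually adjacent (a clique of size 5), so at least 5 colors are needed.
5 colors suffice: A=3, B=5, C=3, D=4, E=4, F=2, G=2, H=1, I=4, J=1. Every edge joins two different colors.

5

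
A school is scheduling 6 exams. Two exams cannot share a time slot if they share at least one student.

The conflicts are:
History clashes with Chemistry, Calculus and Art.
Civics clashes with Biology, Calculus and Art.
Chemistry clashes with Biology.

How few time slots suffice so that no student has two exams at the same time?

3

The cycle Civics-Art-History-Chemistry-Biology-Civics has odd length 5, so it cannot be 2-colored; at least 3 time slots are needed.
3 time slots suffice: time slot 1 → {History, Civics}; time slot 2 → {Chemistry, Calculus, Art}; time slot 3 → {Biology}. Each listed conflict is separated.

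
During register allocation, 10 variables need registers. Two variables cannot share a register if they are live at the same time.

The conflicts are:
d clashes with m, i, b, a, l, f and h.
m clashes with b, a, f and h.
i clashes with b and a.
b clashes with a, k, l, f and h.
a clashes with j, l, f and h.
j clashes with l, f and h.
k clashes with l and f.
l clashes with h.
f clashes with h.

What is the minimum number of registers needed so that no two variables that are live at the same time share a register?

d, m, b, a, f, h all conflict with each other, so at least 6 registers are needed.
6 registers suffice: d=3, m=6, i=4, b=2, a=1, j=2, k=1, l=4, f=4, h=5. Every pair that conflicts lands in different registers.

6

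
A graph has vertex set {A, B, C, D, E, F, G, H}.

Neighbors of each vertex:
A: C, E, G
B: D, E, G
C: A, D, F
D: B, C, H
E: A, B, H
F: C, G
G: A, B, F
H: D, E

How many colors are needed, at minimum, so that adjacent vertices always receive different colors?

3

The cycle D-B-G-A-C-D has odd length 5, so it cannot be 2-colored; at least 3 colors are needed.
3 colors suffice: color 1 → {C, E, G}; color 2 → {A, B, F, H}; color 3 → {D}. No two adjacent vertices share a color.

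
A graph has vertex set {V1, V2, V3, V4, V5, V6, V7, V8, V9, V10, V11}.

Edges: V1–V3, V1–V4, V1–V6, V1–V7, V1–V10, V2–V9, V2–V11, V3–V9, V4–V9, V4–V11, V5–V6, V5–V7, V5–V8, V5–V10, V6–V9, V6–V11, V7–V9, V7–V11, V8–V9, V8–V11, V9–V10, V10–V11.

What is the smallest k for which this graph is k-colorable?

V5 and V10 are adjacent, so at least 2 colors are needed.
2 colors suffice: V1=1, V2=2, V3=2, V4=2, V5=1, V6=2, V7=2, V8=2, V9=1, V10=2, V11=1. Every edge joins two different colors.

2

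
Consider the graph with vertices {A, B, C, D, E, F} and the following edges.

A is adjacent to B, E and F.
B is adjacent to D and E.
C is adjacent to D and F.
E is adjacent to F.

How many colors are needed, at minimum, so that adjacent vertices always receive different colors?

A, E, F are pairwise adjacent, so at least 3 colors are needed.
One proper 3-coloring: A=2, B=1, C=2, D=3, E=3, F=1. Every edge joins two different colors.

3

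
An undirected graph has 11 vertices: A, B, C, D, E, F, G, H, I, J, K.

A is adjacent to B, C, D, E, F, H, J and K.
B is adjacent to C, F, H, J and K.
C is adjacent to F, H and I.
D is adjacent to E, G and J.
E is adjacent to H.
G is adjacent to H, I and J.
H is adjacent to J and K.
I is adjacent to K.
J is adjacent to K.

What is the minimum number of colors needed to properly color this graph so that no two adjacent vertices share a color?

5

A, B, H, J, K are pairwise adjacent (a clique of size 5), so at least 5 colors are needed.
A valid assignment using 5 colors: A=1, B=3, C=4, D=2, E=3, F=2, G=1, H=2, I=2, J=4, K=5. Every edge joins two different colors.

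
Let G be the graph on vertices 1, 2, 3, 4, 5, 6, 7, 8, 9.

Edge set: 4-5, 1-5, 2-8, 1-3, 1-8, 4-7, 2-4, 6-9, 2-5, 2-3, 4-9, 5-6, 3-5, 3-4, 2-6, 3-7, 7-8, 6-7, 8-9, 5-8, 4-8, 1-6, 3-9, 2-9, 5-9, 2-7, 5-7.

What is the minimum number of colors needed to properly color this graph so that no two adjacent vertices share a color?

2, 4, 5, 8, 9 form a clique, so at least 5 colors are needed.
A valid assignment using 5 colors: 1=blue, 2=blue, 3=purple, 4=yellow, 5=red, 6=yellow, 7=green, 8=purple, 9=green. Every edge joins two different colors.

5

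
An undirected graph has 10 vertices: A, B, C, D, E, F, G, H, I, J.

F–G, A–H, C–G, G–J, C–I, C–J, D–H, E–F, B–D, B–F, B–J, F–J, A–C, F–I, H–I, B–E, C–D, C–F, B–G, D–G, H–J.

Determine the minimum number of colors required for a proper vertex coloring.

4

C, F, G, J form a clique, so at least 4 colors are needed.
4 colors suffice: color 1 → {B, C, H}; color 2 → {A, D, F}; color 3 → {E, G, I}; color 4 → {J}. Every edge joins two different colors.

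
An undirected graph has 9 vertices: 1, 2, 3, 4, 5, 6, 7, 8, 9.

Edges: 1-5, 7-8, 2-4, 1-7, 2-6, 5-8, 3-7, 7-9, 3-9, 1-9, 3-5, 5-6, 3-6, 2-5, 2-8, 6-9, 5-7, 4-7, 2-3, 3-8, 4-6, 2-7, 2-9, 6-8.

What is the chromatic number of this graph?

5

2, 3, 5, 6, 8 form a clique, so at least 5 colors are needed.
5 colors suffice: color red → {1, 2}; color blue → {6, 7}; color green → {3, 4}; color yellow → {5, 9}; color purple → {8}. Each edge has distinct colors on its endpoints.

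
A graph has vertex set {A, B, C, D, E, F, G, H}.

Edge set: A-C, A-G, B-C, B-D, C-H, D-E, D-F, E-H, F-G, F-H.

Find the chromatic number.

3

The cycle B-D-F-H-C-B has odd length 5, so it cannot be 2-colored; at least 3 colors are needed.
One proper 3-coloring: A=2, B=3, C=1, D=2, E=1, F=1, G=3, H=2. Each edge has distinct colors on its endpoints.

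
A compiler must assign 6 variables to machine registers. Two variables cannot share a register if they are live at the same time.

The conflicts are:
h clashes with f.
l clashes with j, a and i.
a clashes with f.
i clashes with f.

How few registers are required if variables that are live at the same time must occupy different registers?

2

a and f conflict, so at least 2 registers are needed.
2 registers suffice: register 1 → {l, f}; register 2 → {h, j, a, i}. No two conflicting variables share a register.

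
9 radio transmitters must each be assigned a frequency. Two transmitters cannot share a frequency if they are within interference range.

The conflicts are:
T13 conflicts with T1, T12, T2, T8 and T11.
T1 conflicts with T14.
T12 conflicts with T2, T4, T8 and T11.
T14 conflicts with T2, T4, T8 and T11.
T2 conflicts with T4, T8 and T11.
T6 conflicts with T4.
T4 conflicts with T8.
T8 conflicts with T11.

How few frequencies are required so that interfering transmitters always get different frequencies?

5

T13, T12, T2, T8, T11 pairwise conflict, so at least 5 frequencies are needed.
5 frequencies suffice: frequency 1 → {T1, T6, T8}; frequency 2 → {T2}; frequency 3 → {T12, T14}; frequency 4 → {T4, T11}; frequency 5 → {T13}. Every pair that conflicts lands in different frequencies.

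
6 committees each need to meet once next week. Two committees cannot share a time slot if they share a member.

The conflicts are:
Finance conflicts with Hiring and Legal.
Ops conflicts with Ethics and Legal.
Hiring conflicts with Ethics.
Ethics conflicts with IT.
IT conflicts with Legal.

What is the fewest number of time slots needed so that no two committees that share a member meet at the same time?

3

The cycle IT-Ethics-Hiring-Finance-Legal-IT has odd length 5, so it cannot be 2-colored; at least 3 time slots are needed.
3 time slots suffice: Finance=3, Ops=2, Hiring=2, Ethics=1, IT=2, Legal=1. No two conflicting committees share a time slot.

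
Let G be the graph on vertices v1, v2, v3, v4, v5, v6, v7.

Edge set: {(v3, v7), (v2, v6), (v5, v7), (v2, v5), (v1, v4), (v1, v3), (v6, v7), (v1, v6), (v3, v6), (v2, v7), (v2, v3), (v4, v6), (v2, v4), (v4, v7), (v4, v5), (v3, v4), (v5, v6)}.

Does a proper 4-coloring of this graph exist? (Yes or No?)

No

v2, v4, v5, v6, v7 are mutually adjacent (a clique of size 5), so at least 5 colors are needed.
So 4 colors are not enough.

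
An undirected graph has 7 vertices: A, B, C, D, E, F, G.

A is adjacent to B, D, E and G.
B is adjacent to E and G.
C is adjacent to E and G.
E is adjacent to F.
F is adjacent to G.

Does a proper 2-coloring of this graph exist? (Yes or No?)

A, B, E form a triangle, so at least 3 colors are needed.
So 2 colors are not enough.

No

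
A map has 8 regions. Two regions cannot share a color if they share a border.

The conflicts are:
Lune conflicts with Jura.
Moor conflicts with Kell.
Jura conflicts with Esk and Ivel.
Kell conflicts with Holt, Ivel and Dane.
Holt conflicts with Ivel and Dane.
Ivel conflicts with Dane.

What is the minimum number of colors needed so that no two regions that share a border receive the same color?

4

Kell, Holt, Ivel, Dane pairwise conflict, so at least 4 colors are needed.
4 colors suffice: color 1 → {Jura, Kell}; color 2 → {Lune, Moor, Esk, Ivel}; color 3 → {Dane}; color 4 → {Holt}. Every pair that conflicts lands in different colors.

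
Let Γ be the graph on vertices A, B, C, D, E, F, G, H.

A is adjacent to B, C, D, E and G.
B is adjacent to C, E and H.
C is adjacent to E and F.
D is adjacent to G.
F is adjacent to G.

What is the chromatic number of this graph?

A, B, C, E are mutually adjacent (a clique of size 4), so at least 4 colors are needed.
4 colors suffice: color red → {A, F, H}; color blue → {B, G}; color green → {C, D}; color yellow → {E}. Every edge joins two different colors.

4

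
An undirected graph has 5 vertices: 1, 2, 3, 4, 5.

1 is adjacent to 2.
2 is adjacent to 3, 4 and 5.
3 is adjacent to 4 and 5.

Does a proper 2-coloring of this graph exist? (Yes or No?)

No

2, 3, 4 are pairwise adjacent, so at least 3 colors are needed.
So 2 colors are not enough.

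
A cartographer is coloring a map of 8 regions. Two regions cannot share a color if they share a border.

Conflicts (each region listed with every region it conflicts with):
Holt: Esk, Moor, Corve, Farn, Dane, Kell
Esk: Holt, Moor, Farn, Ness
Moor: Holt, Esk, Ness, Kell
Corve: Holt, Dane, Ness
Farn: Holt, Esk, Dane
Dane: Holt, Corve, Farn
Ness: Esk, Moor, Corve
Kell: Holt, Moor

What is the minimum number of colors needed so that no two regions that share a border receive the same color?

3

Holt, Moor, Kell are mutually in conflict, so at least 3 colors are needed.
3 colors suffice: Holt=1, Esk=3, Moor=2, Corve=2, Farn=2, Dane=3, Ness=1, Kell=3. Each listed conflict is separated.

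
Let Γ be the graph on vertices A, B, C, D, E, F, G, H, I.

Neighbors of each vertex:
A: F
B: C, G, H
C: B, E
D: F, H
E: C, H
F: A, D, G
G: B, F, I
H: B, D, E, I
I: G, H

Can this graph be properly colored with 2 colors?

No

The cycle H-D-F-G-B-H has odd length 5, so it cannot be 2-colored; at least 3 colors are needed.
So 2 colors are not enough.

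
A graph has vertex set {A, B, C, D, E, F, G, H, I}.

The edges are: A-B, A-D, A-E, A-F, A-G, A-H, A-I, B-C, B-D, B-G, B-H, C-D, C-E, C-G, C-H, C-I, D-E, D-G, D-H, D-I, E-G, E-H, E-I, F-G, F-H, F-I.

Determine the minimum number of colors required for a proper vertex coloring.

B, C, D, G are pairwise adjacent (a clique of size 4), so at least 4 colors are needed.
4 colors suffice: A=red, B=yellow, C=red, D=blue, E=yellow, F=blue, G=green, H=green, I=green. No two adjacent vertices share a color.

4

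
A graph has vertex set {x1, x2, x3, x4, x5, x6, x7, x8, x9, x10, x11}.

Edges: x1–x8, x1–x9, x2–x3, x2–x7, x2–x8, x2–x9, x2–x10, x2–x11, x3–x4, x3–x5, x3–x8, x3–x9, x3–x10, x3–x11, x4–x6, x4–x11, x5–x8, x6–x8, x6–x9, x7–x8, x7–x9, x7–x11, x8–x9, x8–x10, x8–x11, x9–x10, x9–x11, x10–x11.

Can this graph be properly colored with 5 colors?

No

x2, x3, x8, x9, x10, x11 form a clique, so at least 6 colors are needed.
So 5 colors are not enough.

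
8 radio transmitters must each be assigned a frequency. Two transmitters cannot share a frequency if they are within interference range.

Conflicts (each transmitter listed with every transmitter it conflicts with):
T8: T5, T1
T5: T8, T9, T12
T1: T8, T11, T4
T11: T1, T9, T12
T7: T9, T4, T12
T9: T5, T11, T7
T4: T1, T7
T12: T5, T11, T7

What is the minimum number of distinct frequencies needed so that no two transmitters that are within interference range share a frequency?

3

The cycle T7-T4-T1-T11-T12-T7 has odd length 5, so it cannot be 2-colored; at least 3 frequencies are needed.
3 frequencies suffice: frequency 1 → {T5, T1, T7}; frequency 2 → {T8, T9, T4, T12}; frequency 3 → {T11}. Every pair that conflicts lands in different frequencies.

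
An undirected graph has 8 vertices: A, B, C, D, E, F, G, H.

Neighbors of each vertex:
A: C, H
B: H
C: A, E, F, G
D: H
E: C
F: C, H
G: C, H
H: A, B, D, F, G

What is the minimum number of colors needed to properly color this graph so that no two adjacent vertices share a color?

C and E are adjacent, so at least 2 colors are needed.
One proper 2-coloring: A=2, B=2, C=1, D=2, E=2, F=2, G=2, H=1. No two adjacent vertices share a color.

2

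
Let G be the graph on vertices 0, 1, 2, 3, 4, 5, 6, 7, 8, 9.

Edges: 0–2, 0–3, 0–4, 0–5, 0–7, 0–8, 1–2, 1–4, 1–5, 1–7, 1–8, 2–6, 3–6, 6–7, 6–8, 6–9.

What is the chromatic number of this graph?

6 and 9 are adjacent, so at least 2 colors are needed.
2 colors suffice: color a → {0, 1, 6}; color b → {2, 3, 4, 5, 7, 8, 9}. Every edge joins two different colors.

2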